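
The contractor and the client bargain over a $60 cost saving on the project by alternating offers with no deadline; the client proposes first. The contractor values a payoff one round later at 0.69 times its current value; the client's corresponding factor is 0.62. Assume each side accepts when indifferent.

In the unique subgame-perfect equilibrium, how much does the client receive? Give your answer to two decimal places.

When the client proposes, the contractor accepts any offer worth at least 0.69 times what the contractor would get by proposing next round; and vice versa.
This gives x = 60 − 0.69y and y = 60 − 0.62x, where x and y are each side's share when it proposes.
Hence (1 − 0.69·0.62)x = 60(1 − 0.69), i.e. 0.5722·x = 18.6.
x ≈ 32.5061; the contractor's share is 60 − x ≈ 27.4939.

32.51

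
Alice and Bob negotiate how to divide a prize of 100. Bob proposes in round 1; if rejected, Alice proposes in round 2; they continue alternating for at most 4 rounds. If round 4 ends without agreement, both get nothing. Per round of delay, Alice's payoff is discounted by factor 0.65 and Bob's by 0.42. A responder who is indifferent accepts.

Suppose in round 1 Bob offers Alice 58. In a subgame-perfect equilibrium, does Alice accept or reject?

Accept

Work out Alice's continuation value if the offer is rejected.
Round 4 (Alice proposes): rejection yields 0 for Bob; Alice offers 0 and keeps 100.
Round 3 (Bob proposes): Alice can get 100 next round, worth 0.65 × 100 = 65 now; Bob offers that and keeps 35.
Round 2 (Alice proposes): Bob can get 35 next round, worth 0.42 × 35 = 14.7 now, so Alice offers 14.7, keeping 85.3.
So by rejecting in round 1, Alice gets 85.3 next round, worth 0.65 × 85.3 = 55.445 now.
Offer 58 ≥ 55.445, so Alice accepts.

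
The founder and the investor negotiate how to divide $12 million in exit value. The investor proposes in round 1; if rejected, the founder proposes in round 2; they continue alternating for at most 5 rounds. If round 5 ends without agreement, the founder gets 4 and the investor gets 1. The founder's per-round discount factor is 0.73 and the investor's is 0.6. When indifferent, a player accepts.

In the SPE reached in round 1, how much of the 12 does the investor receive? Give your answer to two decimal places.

Round 5 (the investor proposes): the founder gets 4 if talks fail, so the investor offers 4 and keeps 8.
Round 4 (the founder proposes): the investor can get 8 next round, worth 0.6 × 8 = 4.8 now. The founder offers 4.8 and keeps 12 − 4.8 = 7.2.
Round 3 (the investor proposes): the founder can get 7.2 next round, worth 0.73 × 7.2 = 5.256 now; the investor offers that and keeps 6.744.
Round 2 (the founder proposes): the investor can get 6.744 next round, worth 0.6 × 6.744 = 4.0464 now, so the founder offers 4.0464, keeping 7.9536.
Round 1 (the investor proposes): the founder can get 7.9536 next round, worth 0.73 × 7.9536 = 5.806128 now, so the investor offers 5.806128, keeping 6.193872.

6.19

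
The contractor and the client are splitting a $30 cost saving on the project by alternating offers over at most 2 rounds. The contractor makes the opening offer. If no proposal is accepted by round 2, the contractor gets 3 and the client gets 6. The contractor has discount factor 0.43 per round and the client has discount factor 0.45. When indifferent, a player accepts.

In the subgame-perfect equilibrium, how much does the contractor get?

Round 2 (the client proposes): the contractor gets 3 if talks fail, so the client offers 3 and keeps 27.
Round 1 (the contractor proposes): the client can get 27 next round, worth 0.45 × 27 = 12.15 now. The contractor offers 12.15 and keeps 30 − 12.15 = 17.85.

17.85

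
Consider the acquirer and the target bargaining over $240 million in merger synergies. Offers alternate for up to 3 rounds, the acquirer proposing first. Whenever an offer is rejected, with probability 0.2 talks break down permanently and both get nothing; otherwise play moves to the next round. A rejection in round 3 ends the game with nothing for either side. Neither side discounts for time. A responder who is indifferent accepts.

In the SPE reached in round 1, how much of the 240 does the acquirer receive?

Round 3 (the acquirer proposes): rejection yields 0 for the target; the acquirer offers 0 and keeps 240.
Round 2 (the target proposes): rejecting gives the acquirer an expected 0.8 × 240 = 192; the target offers that and keeps 48.
Round 1 (the acquirer proposes): rejecting gives the target an expected 0.8 × 48 = 38.4; the acquirer offers that and keeps 201.6.

201.6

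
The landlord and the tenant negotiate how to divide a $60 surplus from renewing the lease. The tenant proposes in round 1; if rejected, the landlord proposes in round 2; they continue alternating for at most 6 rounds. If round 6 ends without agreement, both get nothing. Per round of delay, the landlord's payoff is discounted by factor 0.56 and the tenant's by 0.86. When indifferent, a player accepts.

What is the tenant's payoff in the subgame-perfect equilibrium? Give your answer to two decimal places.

45.24

Round 6 (the landlord proposes): the tenant will accept anything ≥ 0, so the landlord offers 0 and keeps 60.
Round 5 (the tenant proposes): the landlord can get 60 next round, worth 0.56 × 60 = 33.6 now, so the tenant offers 33.6, keeping 26.4.
Round 4 (the landlord proposes): the tenant can get 26.4 next round, worth 0.86 × 26.4 = 22.704 now. The landlord offers 22.704 and keeps 60 − 22.704 = 37.296.
Round 3 (the tenant proposes): the landlord can get 37.296 next round, worth 0.56 × 37.296 = 20.88576 now, so the tenant offers 20.88576, keeping 39.11424.
Round 2 (the landlord proposes): the tenant can get 39.11424 next round, worth 0.86 × 39.11424 = 33.6382464 now; the landlord offers that and keeps 26.3617536.
Round 1 (the tenant proposes): the landlord can get 26.3617536 next round, worth 0.56 × 26.3617536 = 14.762582016 now. The tenant offers 14.762582016 and keeps 60 − 14.762582016 = 45.237417984.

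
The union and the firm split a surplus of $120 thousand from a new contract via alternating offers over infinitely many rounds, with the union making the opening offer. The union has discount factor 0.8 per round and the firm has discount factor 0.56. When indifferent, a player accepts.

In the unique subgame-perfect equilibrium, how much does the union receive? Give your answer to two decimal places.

When the union proposes, the firm accepts any offer worth at least 0.56 times what the firm would get by proposing next round; and vice versa.
This gives x = 120 − 0.56y and y = 120 − 0.8x, where x and y are each side's share when it proposes.
Hence (1 − 0.56·0.8)x = 120(1 − 0.56), i.e. 0.552·x = 52.8.
x ≈ 95.6522; the firm's share is 120 − x ≈ 24.3478.

95.65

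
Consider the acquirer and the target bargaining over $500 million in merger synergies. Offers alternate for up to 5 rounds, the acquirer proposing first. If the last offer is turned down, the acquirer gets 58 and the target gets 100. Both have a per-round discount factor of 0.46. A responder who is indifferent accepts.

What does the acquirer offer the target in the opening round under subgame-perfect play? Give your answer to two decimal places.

Round 5 (the acquirer proposes): the target gets 100 if talks fail, so the acquirer offers 100 and keeps 400.
Round 4 (the target proposes): the acquirer can get 400 next round, worth 0.46 × 400 = 184 now; the target offers that and keeps 316.
Round 3 (the acquirer proposes): the target can get 316 next round, worth 0.46 × 316 = 145.36 now, so the acquirer offers 145.36, keeping 354.64.
Round 2 (the target proposes): the acquirer can get 354.64 next round, worth 0.46 × 354.64 = 163.1344 now; the target offers that and keeps 336.8656.
Round 1 (the acquirer proposes): the target can get 336.8656 next round, worth 0.46 × 336.8656 = 154.958176 now. The acquirer offers 154.958176 and keeps 500 − 154.958176 = 345.041824.

154.96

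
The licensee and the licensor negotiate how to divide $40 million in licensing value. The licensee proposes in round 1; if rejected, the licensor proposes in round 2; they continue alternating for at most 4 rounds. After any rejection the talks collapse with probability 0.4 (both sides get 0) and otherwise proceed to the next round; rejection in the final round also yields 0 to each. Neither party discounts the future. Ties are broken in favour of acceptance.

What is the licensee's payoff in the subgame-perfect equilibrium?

Round 4 (the licensor proposes): rejection yields 0 for the licensee; the licensor offers 0 and keeps 40.
Round 3 (the licensee proposes): rejecting gives the licensor an expected 0.6 × 40 = 24, so the licensee offers 24, keeping 16.
Round 2 (the licensor proposes): rejecting gives the licensee an expected 0.6 × 16 = 9.6; the licensor offers that and keeps 30.4.
Round 1 (the licensee proposes): rejecting gives the licensor an expected 0.6 × 30.4 = 18.24, so the licensee offers 18.24, keeping 21.76.

21.76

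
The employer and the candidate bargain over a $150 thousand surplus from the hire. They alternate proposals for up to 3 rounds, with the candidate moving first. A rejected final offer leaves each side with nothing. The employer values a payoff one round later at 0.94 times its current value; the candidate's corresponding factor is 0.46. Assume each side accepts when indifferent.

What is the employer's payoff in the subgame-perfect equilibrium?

76.14

Round 3 (the candidate proposes): the employer will accept anything ≥ 0, so the candidate offers 0 and keeps 150.
Round 2 (the employer proposes): the candidate can get 150 next round, worth 0.46 × 150 = 69 now; the employer offers that and keeps 81.
Round 1 (the candidate proposes): the employer can get 81 next round, worth 0.94 × 81 = 76.14 now. The candidate offers 76.14 and keeps 150 − 76.14 = 73.86.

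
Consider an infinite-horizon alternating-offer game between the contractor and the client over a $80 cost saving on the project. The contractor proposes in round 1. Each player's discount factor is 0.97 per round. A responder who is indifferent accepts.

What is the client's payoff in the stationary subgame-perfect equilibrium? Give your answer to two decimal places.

In a stationary SPE each proposer offers the other exactly their discounted continuation value.
If the contractor keeps x when proposing and the client keeps y when proposing, then x = 80 − 0.97y and y = 80 − 0.97x.
Solving: x = 80(1 − 0.97) / (1 − 0.97·0.97) = 2.4 / 0.0591 ≈ 40.6091.
The client gets 80 − 40.6091 ≈ 39.3909.

39.39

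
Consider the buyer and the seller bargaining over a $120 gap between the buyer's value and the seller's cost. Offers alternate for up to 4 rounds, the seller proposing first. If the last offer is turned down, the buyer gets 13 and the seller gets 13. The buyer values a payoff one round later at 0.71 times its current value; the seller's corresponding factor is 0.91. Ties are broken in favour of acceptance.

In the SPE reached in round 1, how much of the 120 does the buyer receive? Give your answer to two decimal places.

Work backward from the last round.
Round 4 (the buyer proposes): the seller gets 13 if talks fail, so the buyer offers 13 and keeps 107.
Round 3 (the seller proposes): the buyer can get 107 next round, worth 0.71 × 107 = 75.97 now. The seller offers 75.97 and keeps 120 − 75.97 = 44.03.
Round 2 (the buyer proposes): the seller can get 44.03 next round, worth 0.91 × 44.03 = 40.0673 now; the buyer offers that and keeps 79.9327.
Round 1 (the seller proposes): the buyer can get 79.9327 next round, worth 0.71 × 79.9327 = 56.752217 now; the seller offers that and keeps 63.247783.

56.75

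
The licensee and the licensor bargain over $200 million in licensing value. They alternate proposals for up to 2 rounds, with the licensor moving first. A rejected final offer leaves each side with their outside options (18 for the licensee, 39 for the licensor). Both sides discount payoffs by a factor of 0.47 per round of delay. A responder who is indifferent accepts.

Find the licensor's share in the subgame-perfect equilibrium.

Work backward from the last round.
Round 2 (the licensee proposes): the licensor gets 39 if talks fail, so the licensee offers 39 and keeps 161.
Round 1 (the licensor proposes): the licensee can get 161 next round, worth 0.47 × 161 = 75.67 now. The licensor offers 75.67 and keeps 200 − 75.67 = 124.33.

124.33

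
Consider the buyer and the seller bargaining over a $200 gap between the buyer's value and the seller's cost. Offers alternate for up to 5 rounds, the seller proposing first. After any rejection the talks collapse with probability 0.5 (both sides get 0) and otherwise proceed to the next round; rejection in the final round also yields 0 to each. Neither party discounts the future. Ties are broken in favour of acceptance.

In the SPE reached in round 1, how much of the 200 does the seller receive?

137.5

By backward induction:
Round 5 (the seller proposes): the buyer will accept anything ≥ 0, so the seller offers 0 and keeps 200.
Round 4 (the buyer proposes): rejecting gives the seller an expected 0.5 × 200 = 100, so the buyer offers 100, keeping 100.
Round 3 (the seller proposes): rejecting gives the buyer an expected 0.5 × 100 = 50; the seller offers that and keeps 150.
Round 2 (the buyer proposes): rejecting gives the seller an expected 0.5 × 150 = 75. The buyer offers 75 and keeps 200 − 75 = 125.
Round 1 (the seller proposes): rejecting gives the buyer an expected 0.5 × 125 = 62.5. The seller offers 62.5 and keeps 200 − 62.5 = 137.5.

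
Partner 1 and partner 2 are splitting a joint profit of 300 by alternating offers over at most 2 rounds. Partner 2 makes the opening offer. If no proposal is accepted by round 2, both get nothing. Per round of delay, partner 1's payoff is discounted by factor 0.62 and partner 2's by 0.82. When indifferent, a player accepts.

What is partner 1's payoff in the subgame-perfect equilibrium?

186

Round 2 (partner 1 proposes): rejection yields 0 for partner 2; partner 1 offers 0 and keeps 300.
Round 1 (partner 2 proposes): partner 1 can get 300 next round, worth 0.62 × 300 = 186 now; partner 2 offers that and keeps 114.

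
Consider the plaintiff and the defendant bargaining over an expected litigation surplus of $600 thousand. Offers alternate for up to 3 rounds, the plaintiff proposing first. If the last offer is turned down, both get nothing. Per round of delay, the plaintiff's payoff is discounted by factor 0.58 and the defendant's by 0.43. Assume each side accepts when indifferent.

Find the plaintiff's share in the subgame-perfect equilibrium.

Round 3 (the plaintiff proposes): the defendant will accept anything ≥ 0, so the plaintiff offers 0 and keeps 600.
Round 2 (the defendant proposes): the plaintiff can get 600 next round, worth 0.58 × 600 = 348 now; the defendant offers that and keeps 252.
Round 1 (the plaintiff proposes): the defendant can get 252 next round, worth 0.43 × 252 = 108.36 now, so the plaintiff offers 108.36, keeping 491.64.

491.64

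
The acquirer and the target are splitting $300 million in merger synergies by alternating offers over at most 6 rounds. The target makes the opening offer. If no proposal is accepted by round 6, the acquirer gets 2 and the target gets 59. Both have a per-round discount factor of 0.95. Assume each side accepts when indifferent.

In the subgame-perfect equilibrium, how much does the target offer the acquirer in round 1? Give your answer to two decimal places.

By backward induction:
Round 6 (the acquirer proposes): the target gets 59 if talks fail, so the acquirer offers 59 and keeps 241.
Round 5 (the target proposes): the acquirer can get 241 next round, worth 0.95 × 241 = 228.95 now, so the target offers 228.95, keeping 71.05.
Round 4 (the acquirer proposes): the target can get 71.05 next round, worth 0.95 × 71.05 = 67.4975 now, so the acquirer offers 67.4975, keeping 232.5025.
Round 3 (the target proposes): the acquirer can get 232.5025 next round, worth 0.95 × 232.5025 = 220.877375 now; the target offers that and keeps 79.122625.
Round 2 (the acquirer proposes): the target can get 79.122625 next round, worth 0.95 × 79.122625 = 75.16649375 now. The acquirer offers 75.16649375 and keeps 300 − 75.16649375 = 224.83350625.
Round 1 (the target proposes): the acquirer can get 224.83350625 next round, worth 0.95 × 224.83350625 = 213.5918309375 now; the target offers that and keeps 86.4081690625.

213.59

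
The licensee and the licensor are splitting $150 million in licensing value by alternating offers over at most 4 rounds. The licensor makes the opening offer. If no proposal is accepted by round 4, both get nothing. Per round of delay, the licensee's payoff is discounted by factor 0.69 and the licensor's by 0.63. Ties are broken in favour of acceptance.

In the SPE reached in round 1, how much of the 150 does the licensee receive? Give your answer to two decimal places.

83.29

Work backward from the last round.
Round 4 (the licensee proposes): rejection yields 0 for the licensor; the licensee offers 0 and keeps 150.
Round 3 (the licensor proposes): the licensee can get 150 next round, worth 0.69 × 150 = 103.5 now. The licensor offers 103.5 and keeps 150 − 103.5 = 46.5.
Round 2 (the licensee proposes): the licensor can get 46.5 next round, worth 0.63 × 46.5 = 29.295 now. The licensee offers 29.295 and keeps 150 − 29.295 = 120.705.
Round 1 (the licensor proposes): the licensee can get 120.705 next round, worth 0.69 × 120.705 = 83.28645 now, so the licensor offers 83.28645, keeping 66.71355.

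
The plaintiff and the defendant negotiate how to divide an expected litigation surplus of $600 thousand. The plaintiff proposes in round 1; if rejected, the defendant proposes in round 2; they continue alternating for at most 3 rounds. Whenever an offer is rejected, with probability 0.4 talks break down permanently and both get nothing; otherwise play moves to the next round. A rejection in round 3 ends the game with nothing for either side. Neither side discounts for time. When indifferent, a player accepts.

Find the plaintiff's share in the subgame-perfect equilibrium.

Round 3 (the plaintiff proposes): the defendant will accept anything ≥ 0, so the plaintiff offers 0 and keeps 600.
Round 2 (the defendant proposes): rejecting gives the plaintiff an expected 0.6 × 600 = 360; the defendant offers that and keeps 240.
Round 1 (the plaintiff proposes): rejecting gives the defendant an expected 0.6 × 240 = 144, so the plaintiff offers 144, keeping 456.

456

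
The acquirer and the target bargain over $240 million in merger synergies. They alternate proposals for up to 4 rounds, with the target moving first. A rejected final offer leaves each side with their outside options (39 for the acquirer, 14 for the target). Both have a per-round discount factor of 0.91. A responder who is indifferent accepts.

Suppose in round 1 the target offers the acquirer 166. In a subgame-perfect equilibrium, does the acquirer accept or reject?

Reject

Round 4 (the acquirer proposes): the target gets 14 if talks fail, so the acquirer offers 14 and keeps 226.
Round 3 (the target proposes): the acquirer can get 226 next round, worth 0.91 × 226 = 205.66 now. The target offers 205.66 and keeps 240 − 205.66 = 34.34.
Round 2 (the acquirer proposes): the target can get 34.34 next round, worth 0.91 × 34.34 = 31.2494 now; the acquirer offers that and keeps 208.7506.
So by rejecting in round 1, the acquirer gets 208.7506 next round, worth 0.91 × 208.7506 = 189.963046 now.
Offer 166 < 189.963046, so the acquirer rejects.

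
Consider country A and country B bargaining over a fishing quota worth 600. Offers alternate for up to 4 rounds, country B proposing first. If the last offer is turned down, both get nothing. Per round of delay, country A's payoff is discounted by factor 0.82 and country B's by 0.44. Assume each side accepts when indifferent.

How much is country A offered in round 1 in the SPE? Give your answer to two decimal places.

453.03

Work backward from the last round.
Round 4 (country A proposes): rejection yields 0 for country B; country A offers 0 and keeps 600.
Round 3 (country B proposes): country A can get 600 next round, worth 0.82 × 600 = 492 now. Country B offers 492 and keeps 600 − 492 = 108.
Round 2 (country A proposes): country B can get 108 next round, worth 0.44 × 108 = 47.52 now; country A offers that and keeps 552.48.
Round 1 (country B proposes): country A can get 552.48 next round, worth 0.82 × 552.48 = 453.0336 now. Country B offers 453.0336 and keeps 600 − 453.0336 = 146.9664.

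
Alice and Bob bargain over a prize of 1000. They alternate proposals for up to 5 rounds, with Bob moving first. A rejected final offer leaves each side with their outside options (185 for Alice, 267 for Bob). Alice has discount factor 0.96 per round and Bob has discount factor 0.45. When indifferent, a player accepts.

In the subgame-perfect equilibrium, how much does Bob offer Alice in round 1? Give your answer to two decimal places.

790.62

Work backward from the last round.
Round 5 (Bob proposes): Alice gets 185 if talks fail, so Bob offers 185 and keeps 815.
Round 4 (Alice proposes): Bob can get 815 next round, worth 0.45 × 815 = 366.75 now, so Alice offers 366.75, keeping 633.25.
Round 3 (Bob proposes): Alice can get 633.25 next round, worth 0.96 × 633.25 = 607.92 now, so Bob offers 607.92, keeping 392.08.
Round 2 (Alice proposes): Bob can get 392.08 next round, worth 0.45 × 392.08 = 176.436 now, so Alice offers 176.436, keeping 823.564.
Round 1 (Bob proposes): Alice can get 823.564 next round, worth 0.96 × 823.564 = 790.62144 now; Bob offers that and keeps 209.37856.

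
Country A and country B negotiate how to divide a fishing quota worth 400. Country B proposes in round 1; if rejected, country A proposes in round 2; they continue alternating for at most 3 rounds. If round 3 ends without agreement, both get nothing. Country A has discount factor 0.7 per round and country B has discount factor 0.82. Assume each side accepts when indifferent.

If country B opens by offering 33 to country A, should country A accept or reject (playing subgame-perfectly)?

Reject

Work out country A's continuation value if the offer is rejected.
Round 3 (country B proposes): country A will accept anything ≥ 0, so country B offers 0 and keeps 400.
Round 2 (country A proposes): country B can get 400 next round, worth 0.82 × 400 = 328 now. Country A offers 328 and keeps 400 − 328 = 72.
So by rejecting in round 1, country A gets 72 next round, worth 0.7 × 72 = 50.4 now.
Offer 33 < 50.4, so country A rejects.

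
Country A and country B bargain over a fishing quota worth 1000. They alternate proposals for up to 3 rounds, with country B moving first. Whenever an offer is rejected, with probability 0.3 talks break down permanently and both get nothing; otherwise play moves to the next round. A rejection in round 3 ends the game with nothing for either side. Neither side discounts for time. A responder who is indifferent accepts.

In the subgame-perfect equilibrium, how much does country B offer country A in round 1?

Round 3 (country B proposes): rejection yields 0 for country A; country B offers 0 and keeps 1000.
Round 2 (country A proposes): rejecting gives country B an expected 0.7 × 1000 = 700, so country A offers 700, keeping 300.
Round 1 (country B proposes): rejecting gives country A an expected 0.7 × 300 = 210; country B offers that and keeps 790.

210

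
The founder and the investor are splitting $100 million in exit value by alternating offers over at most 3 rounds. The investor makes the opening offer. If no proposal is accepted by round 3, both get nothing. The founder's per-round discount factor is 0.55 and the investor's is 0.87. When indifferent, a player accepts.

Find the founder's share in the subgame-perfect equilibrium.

Round 3 (the investor proposes): the founder will accept anything ≥ 0, so the investor offers 0 and keeps 100.
Round 2 (the founder proposes): the investor can get 100 next round, worth 0.87 × 100 = 87 now. The founder offers 87 and keeps 100 − 87 = 13.
Round 1 (the investor proposes): the founder can get 13 next round, worth 0.55 × 13 = 7.15 now; the investor offers that and keeps 92.85.

7.15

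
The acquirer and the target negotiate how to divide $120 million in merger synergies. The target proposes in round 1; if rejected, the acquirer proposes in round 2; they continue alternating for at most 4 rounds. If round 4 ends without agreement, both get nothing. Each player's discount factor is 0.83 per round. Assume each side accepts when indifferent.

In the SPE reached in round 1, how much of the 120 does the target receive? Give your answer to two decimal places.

34.45

Round 4 (the acquirer proposes): rejection yields 0 for the target; the acquirer offers 0 and keeps 120.
Round 3 (the target proposes): the acquirer can get 120 next round, worth 0.83 × 120 = 99.6 now. The target offers 99.6 and keeps 120 − 99.6 = 20.4.
Round 2 (the acquirer proposes): the target can get 20.4 next round, worth 0.83 × 20.4 = 16.932 now; the acquirer offers that and keeps 103.068.
Round 1 (the target proposes): the acquirer can get 103.068 next round, worth 0.83 × 103.068 = 85.54644 now, so the target offers 85.54644, keeping 34.45356.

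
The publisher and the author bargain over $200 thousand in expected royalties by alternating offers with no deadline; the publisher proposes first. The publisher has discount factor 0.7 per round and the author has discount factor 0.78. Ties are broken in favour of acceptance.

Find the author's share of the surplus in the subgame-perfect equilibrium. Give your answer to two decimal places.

When the publisher proposes, the author accepts any offer worth at least 0.78 times what the author would get by proposing next round; and vice versa.
This gives x = 200 − 0.78y and y = 200 − 0.7x, where x and y are each side's share when it proposes.
Hence (1 − 0.78·0.7)x = 200(1 − 0.78), i.e. 0.454·x = 44.
x ≈ 96.9163; the author's share is 200 − x ≈ 103.0837.

103.08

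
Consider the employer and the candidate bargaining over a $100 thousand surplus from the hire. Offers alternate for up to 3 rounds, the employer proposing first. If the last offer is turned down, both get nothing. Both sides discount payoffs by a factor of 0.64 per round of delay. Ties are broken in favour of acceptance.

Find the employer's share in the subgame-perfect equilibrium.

76.96

By backward induction:
Round 3 (the employer proposes): rejection yields 0 for the candidate; the employer offers 0 and keeps 100.
Round 2 (the candidate proposes): the employer can get 100 next round, worth 0.64 × 100 = 64 now; the candidate offers that and keeps 36.
Round 1 (the employer proposes): the candidate can get 36 next round, worth 0.64 × 36 = 23.04 now. The employer offers 23.04 and keeps 100 − 23.04 = 76.96.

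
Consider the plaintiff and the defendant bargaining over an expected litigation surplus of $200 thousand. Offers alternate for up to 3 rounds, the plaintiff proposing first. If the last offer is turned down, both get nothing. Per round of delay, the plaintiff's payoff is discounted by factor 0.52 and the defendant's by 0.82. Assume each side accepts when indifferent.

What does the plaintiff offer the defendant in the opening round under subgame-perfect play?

78.72

Round 3 (the plaintiff proposes): rejection yields 0 for the defendant; the plaintiff offers 0 and keeps 200.
Round 2 (the defendant proposes): the plaintiff can get 200 next round, worth 0.52 × 200 = 104 now, so the defendant offers 104, keeping 96.
Round 1 (the plaintiff proposes): the defendant can get 96 next round, worth 0.82 × 96 = 78.72 now, so the plaintiff offers 78.72, keeping 121.28.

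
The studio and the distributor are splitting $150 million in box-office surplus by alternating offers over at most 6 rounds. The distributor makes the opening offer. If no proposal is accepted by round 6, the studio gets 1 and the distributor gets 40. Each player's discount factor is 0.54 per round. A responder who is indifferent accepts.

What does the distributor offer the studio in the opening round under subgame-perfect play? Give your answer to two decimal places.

Work backward from the last round.
Round 6 (the studio proposes): the distributor gets 40 if talks fail, so the studio offers 40 and keeps 110.
Round 5 (the distributor proposes): the studio can get 110 next round, worth 0.54 × 110 = 59.4 now. The distributor offers 59.4 and keeps 150 − 59.4 = 90.6.
Round 4 (the studio proposes): the distributor can get 90.6 next round, worth 0.54 × 90.6 = 48.924 now. The studio offers 48.924 and keeps 150 − 48.924 = 101.076.
Round 3 (the distributor proposes): the studio can get 101.076 next round, worth 0.54 × 101.076 = 54.58104 now. The distributor offers 54.58104 and keeps 150 − 54.58104 = 95.41896.
Round 2 (the studio proposes): the distributor can get 95.41896 next round, worth 0.54 × 95.41896 = 51.5262384 now. The studio offers 51.5262384 and keeps 150 − 51.5262384 = 98.4737616.
Round 1 (the distributor proposes): the studio can get 98.4737616 next round, worth 0.54 × 98.4737616 = 53.175831264 now, so the distributor offers 53.175831264, keeping 96.824168736.

53.18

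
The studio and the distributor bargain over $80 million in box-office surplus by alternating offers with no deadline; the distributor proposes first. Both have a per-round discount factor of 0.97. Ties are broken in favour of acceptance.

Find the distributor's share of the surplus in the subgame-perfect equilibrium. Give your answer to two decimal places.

40.61

Let x be the distributor's share when the distributor proposes and y be the studio's share when the studio proposes.
The studio accepts iff offered ≥ 0.97·y, so x = 80 − 0.97y. Symmetrically y = 80 − 0.97x.
Substituting: x = 80 − 0.97(80 − 0.97x), giving x(1 − 0.97·0.97) = 80(1 − 0.97).
So x = 80 × 0.03 / 0.0591 ≈ 40.6091, and the studio receives 80 − x ≈ 39.3909.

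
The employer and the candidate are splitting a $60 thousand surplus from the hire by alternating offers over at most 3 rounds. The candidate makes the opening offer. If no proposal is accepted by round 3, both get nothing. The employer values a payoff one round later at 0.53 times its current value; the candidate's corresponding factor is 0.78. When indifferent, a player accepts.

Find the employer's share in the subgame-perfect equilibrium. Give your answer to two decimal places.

7.00

Round 3 (the candidate proposes): the employer will accept anything ≥ 0, so the candidate offers 0 and keeps 60.
Round 2 (the employer proposes): the candidate can get 60 next round, worth 0.78 × 60 = 46.8 now. The employer offers 46.8 and keeps 60 − 46.8 = 13.2.
Round 1 (the candidate proposes): the employer can get 13.2 next round, worth 0.53 × 13.2 = 6.996 now, so the candidate offers 6.996, keeping 53.004.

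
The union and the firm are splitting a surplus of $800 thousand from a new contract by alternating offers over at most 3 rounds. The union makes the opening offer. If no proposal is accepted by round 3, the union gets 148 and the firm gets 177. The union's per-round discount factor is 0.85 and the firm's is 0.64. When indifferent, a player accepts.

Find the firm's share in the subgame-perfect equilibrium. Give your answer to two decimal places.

173.09

Round 3 (the union proposes): the firm gets 177 if talks fail, so the union offers 177 and keeps 623.
Round 2 (the firm proposes): the union can get 623 next round, worth 0.85 × 623 = 529.55 now. The firm offers 529.55 and keeps 800 − 529.55 = 270.45.
Round 1 (the union proposes): the firm can get 270.45 next round, worth 0.64 × 270.45 = 173.088 now, so the union offers 173.088, keeping 626.912.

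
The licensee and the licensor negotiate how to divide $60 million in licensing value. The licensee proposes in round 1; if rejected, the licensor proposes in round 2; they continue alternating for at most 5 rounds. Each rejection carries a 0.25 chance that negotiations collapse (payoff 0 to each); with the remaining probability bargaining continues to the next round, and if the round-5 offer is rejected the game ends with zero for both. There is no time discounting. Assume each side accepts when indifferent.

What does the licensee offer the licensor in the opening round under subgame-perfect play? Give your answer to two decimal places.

Round 5 (the licensee proposes): rejection yields 0 for the licensor; the licensee offers 0 and keeps 60.
Round 4 (the licensor proposes): rejecting gives the licensee an expected 0.75 × 60 = 45; the licensor offers that and keeps 15.
Round 3 (the licensee proposes): rejecting gives the licensor an expected 0.75 × 15 = 11.25; the licensee offers that and keeps 48.75.
Round 2 (the licensor proposes): rejecting gives the licensee an expected 0.75 × 48.75 = 36.5625; the licensor offers that and keeps 23.4375.
Round 1 (the licensee proposes): rejecting gives the licensor an expected 0.75 × 23.4375 = 17.578125, so the licensee offers 17.578125, keeping 42.421875.

17.58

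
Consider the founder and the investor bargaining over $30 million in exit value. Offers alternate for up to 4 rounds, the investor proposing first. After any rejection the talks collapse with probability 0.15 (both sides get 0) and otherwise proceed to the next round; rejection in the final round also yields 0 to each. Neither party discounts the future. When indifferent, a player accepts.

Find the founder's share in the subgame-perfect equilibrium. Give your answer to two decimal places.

Round 4 (the founder proposes): rejection yields 0 for the investor; the founder offers 0 and keeps 30.
Round 3 (the investor proposes): rejecting gives the founder an expected 0.85 × 30 = 25.5, so the investor offers 25.5, keeping 4.5.
Round 2 (the founder proposes): rejecting gives the investor an expected 0.85 × 4.5 = 3.825; the founder offers that and keeps 26.175.
Round 1 (the investor proposes): rejecting gives the founder an expected 0.85 × 26.175 = 22.24875. The investor offers 22.24875 and keeps 30 − 22.24875 = 7.75125.

22.25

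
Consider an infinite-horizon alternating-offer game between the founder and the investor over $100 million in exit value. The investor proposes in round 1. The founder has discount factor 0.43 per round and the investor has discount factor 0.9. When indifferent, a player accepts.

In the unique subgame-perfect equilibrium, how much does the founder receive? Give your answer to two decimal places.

When the investor proposes, the founder accepts any offer worth at least 0.43 times what the founder would get by proposing next round; and vice versa.
This gives x = 100 − 0.43y and y = 100 − 0.9x, where x and y are each side's share when it proposes.
Hence (1 − 0.43·0.9)x = 100(1 − 0.43), i.e. 0.613·x = 57.
x ≈ 92.9853; the founder's share is 100 − x ≈ 7.0147.

7.01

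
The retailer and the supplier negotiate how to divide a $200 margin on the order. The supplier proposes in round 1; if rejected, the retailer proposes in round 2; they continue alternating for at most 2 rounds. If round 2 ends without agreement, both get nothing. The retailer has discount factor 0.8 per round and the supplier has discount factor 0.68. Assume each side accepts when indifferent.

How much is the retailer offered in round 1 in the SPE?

160

Round 2 (the retailer proposes): rejection yields 0 for the supplier; the retailer offers 0 and keeps 200.
Round 1 (the supplier proposes): the retailer can get 200 next round, worth 0.8 × 200 = 160 now; the supplier offers that and keeps 40.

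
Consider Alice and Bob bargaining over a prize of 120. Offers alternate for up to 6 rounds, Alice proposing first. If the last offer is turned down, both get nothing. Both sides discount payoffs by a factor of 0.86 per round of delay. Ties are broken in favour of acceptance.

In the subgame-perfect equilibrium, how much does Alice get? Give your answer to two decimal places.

38.42

Round 6 (Bob proposes): rejection yields 0 for Alice; Bob offers 0 and keeps 120.
Round 5 (Alice proposes): Bob can get 120 next round, worth 0.86 × 120 = 103.2 now; Alice offers that and keeps 16.8.
Round 4 (Bob proposes): Alice can get 16.8 next round, worth 0.86 × 16.8 = 14.448 now; Bob offers that and keeps 105.552.
Round 3 (Alice proposes): Bob can get 105.552 next round, worth 0.86 × 105.552 = 90.77472 now, so Alice offers 90.77472, keeping 29.22528.
Round 2 (Bob proposes): Alice can get 29.22528 next round, worth 0.86 × 29.22528 = 25.1337408 now. Bob offers 25.1337408 and keeps 120 − 25.1337408 = 94.8662592.
Round 1 (Alice proposes): Bob can get 94.8662592 next round, worth 0.86 × 94.8662592 = 81.584982912 now; Alice offers that and keeps 38.415017088.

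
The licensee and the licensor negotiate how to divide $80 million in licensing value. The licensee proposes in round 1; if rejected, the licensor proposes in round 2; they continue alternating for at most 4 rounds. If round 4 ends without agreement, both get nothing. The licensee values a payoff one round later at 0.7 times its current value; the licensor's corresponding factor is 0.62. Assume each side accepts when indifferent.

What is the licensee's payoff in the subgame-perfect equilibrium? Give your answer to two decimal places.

43.59

By backward induction:
Round 4 (the licensor proposes): rejection yields 0 for the licensee; the licensor offers 0 and keeps 80.
Round 3 (the licensee proposes): the licensor can get 80 next round, worth 0.62 × 80 = 49.6 now. The licensee offers 49.6 and keeps 80 − 49.6 = 30.4.
Round 2 (the licensor proposes): the licensee can get 30.4 next round, worth 0.7 × 30.4 = 21.28 now. The licensor offers 21.28 and keeps 80 − 21.28 = 58.72.
Round 1 (the licensee proposes): the licensor can get 58.72 next round, worth 0.62 × 58.72 = 36.4064 now; the licensee offers that and keeps 43.5936.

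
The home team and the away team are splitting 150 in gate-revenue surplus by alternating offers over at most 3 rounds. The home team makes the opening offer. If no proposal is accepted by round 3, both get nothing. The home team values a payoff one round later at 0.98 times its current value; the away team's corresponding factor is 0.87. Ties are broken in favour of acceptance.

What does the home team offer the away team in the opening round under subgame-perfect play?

Round 3 (the home team proposes): the away team will accept anything ≥ 0, so the home team offers 0 and keeps 150.
Round 2 (the away team proposes): the home team can get 150 next round, worth 0.98 × 150 = 147 now; the away team offers that and keeps 3.
Round 1 (the home team proposes): the away team can get 3 next round, worth 0.87 × 3 = 2.61 now. The home team offers 2.61 and keeps 150 − 2.61 = 147.39.

2.61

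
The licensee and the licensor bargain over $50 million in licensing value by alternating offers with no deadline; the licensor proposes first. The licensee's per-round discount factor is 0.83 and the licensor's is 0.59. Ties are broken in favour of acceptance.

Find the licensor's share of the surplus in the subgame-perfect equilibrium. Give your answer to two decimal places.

16.66

Let x be the licensor's share when the licensor proposes and y be the licensee's share when the licensee proposes.
The licensee accepts iff offered ≥ 0.83·y, so x = 50 − 0.83y. Symmetrically y = 50 − 0.59x.
Substituting: x = 50 − 0.83(50 − 0.59x), giving x(1 − 0.59·0.83) = 50(1 − 0.83).
So x = 50 × 0.17 / 0.5103 ≈ 16.6569, and the licensee receives 50 − x ≈ 33.3431.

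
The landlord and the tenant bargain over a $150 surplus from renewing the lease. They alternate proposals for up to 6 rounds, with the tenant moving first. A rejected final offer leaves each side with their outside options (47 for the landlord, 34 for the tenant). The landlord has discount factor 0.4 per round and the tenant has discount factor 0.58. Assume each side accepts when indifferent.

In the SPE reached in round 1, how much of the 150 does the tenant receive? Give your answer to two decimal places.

Round 6 (the landlord proposes): the tenant gets 34 if talks fail, so the landlord offers 34 and keeps 116.
Round 5 (the tenant proposes): the landlord can get 116 next round, worth 0.4 × 116 = 46.4 now; the tenant offers that and keeps 103.6.
Round 4 (the landlord proposes): the tenant can get 103.6 next round, worth 0.58 × 103.6 = 60.088 now; the landlord offers that and keeps 89.912.
Round 3 (the tenant proposes): the landlord can get 89.912 next round, worth 0.4 × 89.912 = 35.9648 now. The tenant offers 35.9648 and keeps 150 − 35.9648 = 114.0352.
Round 2 (the landlord proposes): the tenant can get 114.0352 next round, worth 0.58 × 114.0352 = 66.140416 now. The landlord offers 66.140416 and keeps 150 − 66.140416 = 83.859584.
Round 1 (the tenant proposes): the landlord can get 83.859584 next round, worth 0.4 × 83.859584 = 33.5438336 now, so the tenant offers 33.5438336, keeping 116.4561664.

116.46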